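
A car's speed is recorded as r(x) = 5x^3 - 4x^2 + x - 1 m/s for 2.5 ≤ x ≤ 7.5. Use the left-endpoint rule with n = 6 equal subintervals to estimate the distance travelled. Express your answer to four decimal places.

2660.5671

Δx = (7.5 − 2.5)/6 = 5/6.
Left endpoints: 2.5, 10/3, 25/6, 5, 35/6, 20/3.
r(2.5) = 54.625, r(10/3) = 3863/27, r(25/6) = 63809/216, r(5) = 529, r(35/6) = 186019/216, r(20/3) = 35353/27.
Sum = Δx · [r(2.5) + r(10/3) + r(25/6) + ...].
Sum ≈ 2660.5671.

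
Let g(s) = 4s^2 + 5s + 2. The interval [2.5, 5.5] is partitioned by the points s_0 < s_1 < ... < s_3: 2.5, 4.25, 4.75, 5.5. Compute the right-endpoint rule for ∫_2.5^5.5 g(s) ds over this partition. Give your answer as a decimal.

338

Subinterval widths: 1.75, 0.5, 0.75.
Right endpoints: 4.25, 4.75, 5.5.
g(4.25) = 95.5, g(4.75) = 116, g(5.5) = 150.5.
Sum = Σ Δs_i · g(s_i).
Sum = 338.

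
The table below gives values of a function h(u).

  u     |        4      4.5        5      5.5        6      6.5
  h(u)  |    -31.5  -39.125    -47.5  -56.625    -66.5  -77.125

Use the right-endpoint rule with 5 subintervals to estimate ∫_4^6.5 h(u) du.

Δu = 0.5.
Sum = 0.5·[(-39.125) + (-47.5) + (-56.625) + (-66.5) + (-77.125)] = -143.4375.

-143.4375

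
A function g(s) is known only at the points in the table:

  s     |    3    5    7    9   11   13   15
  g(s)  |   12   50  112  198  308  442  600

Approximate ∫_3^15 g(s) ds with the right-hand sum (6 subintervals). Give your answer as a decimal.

Δs = 2.
Sum = 2·[50 + 112 + 198 + 308 + 442 + 600] = 3420.

3420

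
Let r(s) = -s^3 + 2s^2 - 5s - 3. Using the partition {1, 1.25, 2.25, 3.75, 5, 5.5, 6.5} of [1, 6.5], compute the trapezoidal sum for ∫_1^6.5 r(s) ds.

-394.28125

Subinterval widths: 0.25, 1, 1.5, 1.25, 0.5, 1.
r(1) = -7, r(1.25) = -8.078125, r(2.25) = -15.515625, r(3.75) = -46.359375, r(5) = -103, r(5.5) = -136.375, r(6.5) = -225.625.
On each subinterval the trapezoid contributes (Δs_i/2)·[r(s_{i-1}) + r(s_i)].
Sum = -394.28125.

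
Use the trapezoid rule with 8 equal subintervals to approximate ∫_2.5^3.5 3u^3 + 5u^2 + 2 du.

130.75

Δu = (3.5 − 2.5)/8 = 0.125.
f(2.5) = 80.125, f(2.625) = 46447/512, f(2.75) = 102.203125, f(2.875) = 58685/512, f(3) = 128, f(3.125) = 72899/512, f(3.25) = 157.796875, f(3.375) = 89233/512, f(3.5) = 191.875.
T_8 = (Δu/2)·[f(u_0) + 2f(u_1) + ... + 2f(u_{7}) + f(u_8)].
Sum = 130.75.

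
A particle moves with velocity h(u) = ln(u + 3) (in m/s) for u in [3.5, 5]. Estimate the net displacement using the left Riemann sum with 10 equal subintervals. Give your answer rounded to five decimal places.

Δu = (5 − 3.5)/10 = 0.15.
Left endpoints: 3.5, 3.65, 3.8, 3.95, 4.1, 4.25, 4.4, 4.55, 4.7, 4.85.
h(3.5) ≈ 1.87180, h(3.65) ≈ 1.89462, h(3.8) ≈ 1.91692, h(3.95) ≈ 1.93874, h(4.1) ≈ 1.96009, h(4.25) ≈ 1.98100, h(4.4) ≈ 2.00148, h(4.55) ≈ 2.02155, h(4.7) ≈ 2.04122, h(4.85) ≈ 2.06051.
Sum = Δu · [h(3.5) + h(3.65) + h(3.8) + ...].
Sum ≈ 2.95319.

2.95319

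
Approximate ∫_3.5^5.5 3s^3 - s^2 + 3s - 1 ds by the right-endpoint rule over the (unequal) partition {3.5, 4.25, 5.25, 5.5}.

Subinterval widths: 0.75, 1, 0.25.
Right endpoints: 4.25, 5.25, 5.5.
f(4.25) = 223.984375, f(5.25) = 421.296875, f(5.5) = 484.375.
Sum = Σ Δs_i · f(s_i).
Sum = 710.37890625.

710.37890625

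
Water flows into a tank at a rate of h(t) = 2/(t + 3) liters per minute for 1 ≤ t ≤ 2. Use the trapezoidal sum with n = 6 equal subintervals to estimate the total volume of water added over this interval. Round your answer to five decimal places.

0.44639

Δt = (2 − 1)/6 = 1/6.
h(1) = 0.5, h(7/6) = 0.48, h(4/3) = 6/13, h(1.5) = 4/9, h(5/3) = 3/7, h(11/6) = 12/29, h(2) = 0.4.
T_6 = (Δt/2)·[h(t_0) + 2h(t_1) + ... + 2h(t_{5}) + h(t_6)].
Sum ≈ 0.44639.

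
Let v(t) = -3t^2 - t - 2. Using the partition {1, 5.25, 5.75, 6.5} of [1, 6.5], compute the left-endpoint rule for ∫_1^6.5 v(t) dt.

Subinterval widths: 4.25, 0.5, 0.75.
Left endpoints: 1, 5.25, 5.75.
v(1) = -6, v(5.25) = -89.9375, v(5.75) = -106.9375.
Sum = Σ Δt_i · v(t_i).
Sum = -150.671875.

-150.671875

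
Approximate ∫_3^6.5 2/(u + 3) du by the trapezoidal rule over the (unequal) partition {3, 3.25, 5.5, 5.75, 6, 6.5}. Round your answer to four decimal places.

0.9289

Subinterval widths: 0.25, 2.25, 0.25, 0.25, 0.5.
f(3) = 1/3, f(3.25) = 0.32, f(5.5) = 4/17, f(5.75) = 8/35, f(6) = 2/9, f(6.5) = 4/19.
On each subinterval the trapezoid contributes (Δu_i/2)·[f(u_{i-1}) + f(u_i)].
Sum ≈ 0.9289.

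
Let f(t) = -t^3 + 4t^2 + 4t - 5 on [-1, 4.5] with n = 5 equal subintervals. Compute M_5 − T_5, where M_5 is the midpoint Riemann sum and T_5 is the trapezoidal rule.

2.0796875

M_5 = 32.2609375.
T_5 = 30.18125.
M_5 − T_5 = 2.0796875.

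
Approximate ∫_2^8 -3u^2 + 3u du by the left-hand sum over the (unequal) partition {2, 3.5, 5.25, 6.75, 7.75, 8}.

Subinterval widths: 1.5, 1.75, 1.5, 1, 0.25.
Left endpoints: 2, 3.5, 5.25, 6.75, 7.75.
f(2) = -6, f(3.5) = -26.25, f(5.25) = -66.9375, f(6.75) = -116.4375, f(7.75) = -156.9375.
Sum = Σ Δu_i · f(u_i).
Sum = -311.015625.

-311.015625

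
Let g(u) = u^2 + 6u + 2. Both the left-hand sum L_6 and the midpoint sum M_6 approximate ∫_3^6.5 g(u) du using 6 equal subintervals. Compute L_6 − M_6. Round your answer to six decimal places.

L_6 ≈ 173.66724537.
M_6 ≈ 189.19241898.
L_6 − M_6 ≈ -15.525174.

-15.525174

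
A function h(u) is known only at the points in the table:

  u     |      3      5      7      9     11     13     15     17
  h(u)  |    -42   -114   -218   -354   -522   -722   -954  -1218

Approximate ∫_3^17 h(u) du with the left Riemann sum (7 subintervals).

-5852

Δu = 2.
Sum = 2·[(-42) + (-114) + (-218) + (-354) + (-522) + (-722) + (-954)] = -5852.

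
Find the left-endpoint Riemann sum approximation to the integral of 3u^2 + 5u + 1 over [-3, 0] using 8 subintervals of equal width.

Δu = (0 − (-3))/8 = 0.375.
Left endpoints: -3, -2.625, -2.25, -1.875, -1.5, -1.125, -0.75, -0.375.
f(-3) = 13, f(-2.625) = 8.546875, f(-2.25) = 4.9375, f(-1.875) = 2.171875, f(-1.5) = 0.25, f(-1.125) = -0.828125, f(-0.75) = -1.0625, f(-0.375) = -0.453125.
Sum = Δu · [f(-3) + f(-2.625) + f(-2.25) + ...].
Sum = 9.9609375.

9.9609375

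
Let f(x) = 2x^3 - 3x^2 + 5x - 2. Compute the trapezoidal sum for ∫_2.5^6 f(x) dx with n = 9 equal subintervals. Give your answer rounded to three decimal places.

Δx = (6 − 2.5)/9 = 7/18.
f(2.5) = 23, f(26/9) = 25972/729, f(59/18) = 76675/1458, f(11/3) = 2014/27, f(73/18) = 74608/729, f(40/9) = 99542/729, f(29/6) = 9607/54, f(47/9) = 165580/729, f(101/18) = 207713/729, f(6) = 352.
T_9 = (Δx/2)·[f(x_0) + 2f(x_1) + ... + 2f(x_{8}) + f(x_9)].
Sum ≈ 497.454.

497.454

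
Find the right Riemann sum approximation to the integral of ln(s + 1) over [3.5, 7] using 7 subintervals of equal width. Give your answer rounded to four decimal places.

6.5090

Δs = (7 − 3.5)/7 = 0.5.
Right endpoints: 4, 4.5, 5, 5.5, 6, 6.5, 7.
f(4) ≈ 1.6094, f(4.5) ≈ 1.7047, f(5) ≈ 1.7918, f(5.5) ≈ 1.8718, f(6) ≈ 1.9459, f(6.5) ≈ 2.0149, f(7) ≈ 2.0794.
Sum = Δs · [f(4) + f(4.5) + f(5) + ...].
Sum ≈ 6.5090.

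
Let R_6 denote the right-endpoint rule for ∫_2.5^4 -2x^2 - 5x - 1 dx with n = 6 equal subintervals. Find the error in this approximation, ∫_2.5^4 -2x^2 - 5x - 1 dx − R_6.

3.40625

Exact integral: ∫_2.5^4 f(x) dx = -58.125.
R_6 = -61.53125.
Error = -58.125 − (-61.53125) = 3.40625.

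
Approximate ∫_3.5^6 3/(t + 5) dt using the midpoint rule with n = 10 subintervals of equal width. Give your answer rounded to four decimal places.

Δt = (6 − 3.5)/10 = 0.25.
Midpoints: 3.625, 3.875, 4.125, 4.375, 4.625, 4.875, 5.125, 5.375, 5.625, 5.875.
f(3.625) = 8/23, f(3.875) = 24/71, f(4.125) = 24/73, f(4.375) = 0.32, f(4.625) = 24/77, f(4.875) = 24/79, f(5.125) = 8/27, f(5.375) = 24/83, f(5.625) = 24/85, f(5.875) = 8/29.
Sum = Δt · [f(3.625) + f(3.875) + f(4.125) + ...].
Sum ≈ 0.7734.

0.7734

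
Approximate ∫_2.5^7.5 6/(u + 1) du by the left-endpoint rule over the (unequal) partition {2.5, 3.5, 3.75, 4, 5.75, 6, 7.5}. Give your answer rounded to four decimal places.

5.9713

Subinterval widths: 1, 0.25, 0.25, 1.75, 0.25, 1.5.
Left endpoints: 2.5, 3.5, 3.75, 4, 5.75, 6.
f(2.5) = 12/7, f(3.5) = 4/3, f(3.75) = 24/19, f(4) = 1.2, f(5.75) = 8/9, f(6) = 6/7.
Sum = Σ Δu_i · f(u_i).
Sum ≈ 5.9713.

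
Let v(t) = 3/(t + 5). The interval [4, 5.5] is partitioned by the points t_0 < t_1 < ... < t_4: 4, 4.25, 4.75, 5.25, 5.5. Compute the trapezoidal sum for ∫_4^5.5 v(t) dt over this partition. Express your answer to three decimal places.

Subinterval widths: 0.25, 0.5, 0.5, 0.25.
v(4) = 1/3, v(4.25) = 12/37, v(4.75) = 4/13, v(5.25) = 12/41, v(5.5) = 2/7.
On each subinterval the trapezoid contributes (Δt_i/2)·[v(t_{i-1}) + v(t_i)].
Sum ≈ 0.463.

0.463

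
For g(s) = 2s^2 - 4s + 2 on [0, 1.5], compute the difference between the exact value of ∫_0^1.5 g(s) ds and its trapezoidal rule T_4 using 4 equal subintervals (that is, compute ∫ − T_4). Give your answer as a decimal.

Exact integral: ∫_0^1.5 g(s) ds = 0.75.
T_4 = 0.8203125.
Error = 0.75 − 0.8203125 = -0.0703125.

-0.0703125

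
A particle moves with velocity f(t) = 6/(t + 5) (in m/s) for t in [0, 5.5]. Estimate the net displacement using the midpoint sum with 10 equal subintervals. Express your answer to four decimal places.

4.4493

Δt = (5.5 − 0)/10 = 0.55.
Midpoints: 0.275, 0.825, 1.375, 1.925, 2.475, 3.025, 3.575, 4.125, 4.675, 5.225.
f(0.275) = 240/211, f(0.825) = 240/233, f(1.375) = 16/17, f(1.925) = 240/277, f(2.475) = 240/299, f(3.025) = 80/107, f(3.575) = 240/343, f(4.125) = 48/73, f(4.675) = 80/129, f(5.225) = 240/409.
Sum = Δt · [f(0.275) + f(0.825) + f(1.375) + ...].
Sum ≈ 4.4493.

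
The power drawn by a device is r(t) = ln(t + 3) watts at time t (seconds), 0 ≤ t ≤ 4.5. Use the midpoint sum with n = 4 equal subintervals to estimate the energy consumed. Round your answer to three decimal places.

7.326

Δt = (4.5 − 0)/4 = 1.125.
Midpoints: 0.5625, 1.6875, 2.8125, 3.9375.
r(0.5625) ≈ 1.270, r(1.6875) ≈ 1.545, r(2.8125) ≈ 1.760, r(3.9375) ≈ 1.937.
Sum = Δt · [r(0.5625) + r(1.6875) + r(2.8125) + r(3.9375)].
Sum ≈ 7.326.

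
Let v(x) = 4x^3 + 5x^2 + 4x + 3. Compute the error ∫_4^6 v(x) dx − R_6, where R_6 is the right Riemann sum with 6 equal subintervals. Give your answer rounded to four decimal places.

Exact integral: ∫_4^6 v(x) dx ≈ 1339.333333.
R_6 ≈ 1461.074074.
Error ≈ 1339.333333 − 1461.074074 ≈ -121.7407.

-121.7407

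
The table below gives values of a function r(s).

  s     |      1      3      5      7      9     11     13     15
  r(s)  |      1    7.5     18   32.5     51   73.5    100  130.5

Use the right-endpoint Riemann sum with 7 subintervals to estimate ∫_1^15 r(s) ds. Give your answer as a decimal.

Δs = 2.
Sum = 2·[7.5 + 18 + 32.5 + 51 + 73.5 + 100 + 130.5] = 826.

826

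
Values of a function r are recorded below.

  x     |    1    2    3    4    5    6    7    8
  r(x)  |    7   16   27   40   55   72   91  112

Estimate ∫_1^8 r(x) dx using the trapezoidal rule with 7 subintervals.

Δx = 1.
T_7 = (1/2)·[7 + 2·16 + 2·27 + 2·40 + 2·55 + 2·72 + 2·91 + 112] = 360.5.

360.5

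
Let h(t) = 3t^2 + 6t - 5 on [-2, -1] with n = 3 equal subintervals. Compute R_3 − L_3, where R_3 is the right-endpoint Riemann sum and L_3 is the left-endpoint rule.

-1

R_3 ≈ -7.444444.
L_3 ≈ -6.444444.
R_3 − L_3 = -1.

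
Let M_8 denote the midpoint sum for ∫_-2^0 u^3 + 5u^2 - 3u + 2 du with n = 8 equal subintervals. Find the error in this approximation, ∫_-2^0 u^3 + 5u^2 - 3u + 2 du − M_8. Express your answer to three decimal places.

Exact integral: ∫_-2^0 f(u) du ≈ 19.33333.
M_8 = 19.3125.
Error ≈ 19.33333 − 19.3125 ≈ 0.021.

0.021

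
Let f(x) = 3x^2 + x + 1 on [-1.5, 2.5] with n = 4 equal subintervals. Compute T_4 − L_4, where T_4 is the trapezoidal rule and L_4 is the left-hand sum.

T_4 = 27.
L_4 = 19.
T_4 − L_4 = 8.

8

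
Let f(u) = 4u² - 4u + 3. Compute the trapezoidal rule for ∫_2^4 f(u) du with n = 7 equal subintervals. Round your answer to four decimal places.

Δu = (4 − 2)/7 = 2/7.
f(2) = 11, f(16/7) = 723/49, f(18/7) = 939/49, f(20/7) = 1187/49, f(22/7) = 1467/49, f(24/7) = 1779/49, f(26/7) = 2123/49, f(4) = 51.
T_7 = (Δu/2)·[f(u_0) + 2f(u_1) + ... + 2f(u_{6}) + f(u_7)].
Sum ≈ 56.7755.

56.7755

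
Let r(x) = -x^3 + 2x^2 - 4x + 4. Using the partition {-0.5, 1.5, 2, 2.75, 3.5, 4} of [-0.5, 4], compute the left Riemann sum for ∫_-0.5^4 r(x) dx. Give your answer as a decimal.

-13.87890625

Subinterval widths: 2, 0.5, 0.75, 0.75, 0.5.
Left endpoints: -0.5, 1.5, 2, 2.75, 3.5.
r(-0.5) = 6.625, r(1.5) = -0.875, r(2) = -4, r(2.75) = -12.671875, r(3.5) = -28.375.
Sum = Σ Δx_i · r(x_i).
Sum = -13.87890625.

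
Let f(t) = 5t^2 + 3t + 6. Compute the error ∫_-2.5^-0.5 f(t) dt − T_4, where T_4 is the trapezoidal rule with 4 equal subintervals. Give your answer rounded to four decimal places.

Exact integral: ∫_-2.5^-0.5 f(t) dt ≈ 28.833333.
T_4 = 29.25.
Error ≈ 28.833333 − 29.25 ≈ -0.4167.

-0.4167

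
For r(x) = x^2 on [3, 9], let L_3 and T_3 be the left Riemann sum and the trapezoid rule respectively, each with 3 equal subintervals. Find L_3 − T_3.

L_3 = 166.
T_3 = 238.
L_3 − T_3 = -72.

-72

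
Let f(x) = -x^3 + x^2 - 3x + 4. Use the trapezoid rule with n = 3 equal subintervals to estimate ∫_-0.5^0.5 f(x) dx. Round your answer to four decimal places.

4.1019

Δx = (0.5 − (-0.5))/3 = 1/3.
f(-0.5) = 5.875, f(-1/6) = 979/216, f(1/6) = 761/216, f(0.5) = 2.625.
T_3 = (Δx/2)·[f(x_0) + 2f(x_1) + 2f(x_2) + f(x_3)].
Sum ≈ 4.1019.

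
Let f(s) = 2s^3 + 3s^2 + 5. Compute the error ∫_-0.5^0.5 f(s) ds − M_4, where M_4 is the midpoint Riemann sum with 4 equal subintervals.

Exact integral: ∫_-0.5^0.5 f(s) ds = 5.25.
M_4 = 5.234375.
Error = 5.25 − 5.234375 = 0.015625.

0.015625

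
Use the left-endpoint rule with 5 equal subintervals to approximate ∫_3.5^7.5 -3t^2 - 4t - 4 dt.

-425.08

Δt = (7.5 − 3.5)/5 = 0.8.
Left endpoints: 3.5, 4.3, 5.1, 5.9, 6.7.
f(3.5) = -54.75, f(4.3) = -76.67, f(5.1) = -102.43, f(5.9) = -132.03, f(6.7) = -165.47.
Sum = Δt · [f(3.5) + f(4.3) + f(5.1) + f(5.9) + f(6.7)].
Sum = -425.08.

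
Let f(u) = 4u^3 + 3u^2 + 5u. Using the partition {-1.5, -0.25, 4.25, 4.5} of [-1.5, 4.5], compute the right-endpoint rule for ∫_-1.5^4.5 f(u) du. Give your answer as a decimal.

Subinterval widths: 1.25, 4.5, 0.25.
Right endpoints: -0.25, 4.25, 4.5.
f(-0.25) = -1.125, f(4.25) = 382.5, f(4.5) = 447.75.
Sum = Σ Δu_i · f(u_i).
Sum = 1831.78125.

1831.78125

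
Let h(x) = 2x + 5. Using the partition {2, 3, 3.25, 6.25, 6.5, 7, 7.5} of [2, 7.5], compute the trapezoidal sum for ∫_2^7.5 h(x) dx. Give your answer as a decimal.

Subinterval widths: 1, 0.25, 3, 0.25, 0.5, 0.5.
h(2) = 9, h(3) = 11, h(3.25) = 11.5, h(6.25) = 17.5, h(6.5) = 18, h(7) = 19, h(7.5) = 20.
On each subinterval the trapezoid contributes (Δx_i/2)·[h(x_{i-1}) + h(x_i)].
Sum = 79.75.

79.75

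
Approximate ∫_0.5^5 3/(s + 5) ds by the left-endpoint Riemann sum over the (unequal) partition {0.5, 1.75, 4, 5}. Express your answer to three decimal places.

2.015

Subinterval widths: 1.25, 2.25, 1.
Left endpoints: 0.5, 1.75, 4.
f(0.5) = 6/11, f(1.75) = 4/9, f(4) = 1/3.
Sum = Σ Δs_i · f(s_i).
Sum ≈ 2.015.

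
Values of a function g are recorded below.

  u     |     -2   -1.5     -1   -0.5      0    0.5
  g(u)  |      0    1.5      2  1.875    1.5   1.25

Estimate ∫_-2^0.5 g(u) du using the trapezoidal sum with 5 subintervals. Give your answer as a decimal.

3.75

Δu = 0.5.
T_5 = (0.5/2)·[0 + 2·1.5 + 2·2 + 2·1.875 + 2·1.5 + 1.25] = 3.75.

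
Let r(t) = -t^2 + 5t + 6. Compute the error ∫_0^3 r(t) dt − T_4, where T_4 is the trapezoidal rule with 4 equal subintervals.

Exact integral: ∫_0^3 r(t) dt = 31.5.
T_4 = 31.21875.
Error = 31.5 − 31.21875 = 0.28125.

0.28125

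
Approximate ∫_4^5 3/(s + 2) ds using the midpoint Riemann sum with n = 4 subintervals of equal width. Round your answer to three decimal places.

0.462

Δs = (5 − 4)/4 = 0.25.
Midpoints: 4.125, 4.375, 4.625, 4.875.
f(4.125) = 24/49, f(4.375) = 8/17, f(4.625) = 24/53, f(4.875) = 24/55.
Sum = Δs · [f(4.125) + f(4.375) + f(4.625) + f(4.875)].
Sum ≈ 0.462.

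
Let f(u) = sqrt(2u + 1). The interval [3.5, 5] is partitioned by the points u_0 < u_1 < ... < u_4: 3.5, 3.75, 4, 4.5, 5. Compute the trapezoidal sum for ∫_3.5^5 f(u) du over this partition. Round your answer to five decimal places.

4.61772

Subinterval widths: 0.25, 0.25, 0.5, 0.5.
f(3.5) ≈ 2.82843, f(3.75) ≈ 2.91548, f(4) ≈ 3.00000, f(4.5) ≈ 3.16228, f(5) ≈ 3.31662.
On each subinterval the trapezoid contributes (Δu_i/2)·[f(u_{i-1}) + f(u_i)].
Sum ≈ 4.61772.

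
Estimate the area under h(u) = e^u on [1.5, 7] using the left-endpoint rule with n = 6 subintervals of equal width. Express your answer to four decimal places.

667.0079

Δu = (7 − 1.5)/6 = 11/12.
Left endpoints: 1.5, 29/12, 10/3, 4.25, 31/6, 73/12.
h(1.5) ≈ 4.4817, h(29/12) ≈ 11.2084, h(10/3) ≈ 28.0316, h(4.25) ≈ 70.1054, h(31/6) ≈ 175.3294, h(73/12) ≈ 438.4884.
Sum = Δu · [h(1.5) + h(29/12) + h(10/3) + ...].
Sum ≈ 667.0079.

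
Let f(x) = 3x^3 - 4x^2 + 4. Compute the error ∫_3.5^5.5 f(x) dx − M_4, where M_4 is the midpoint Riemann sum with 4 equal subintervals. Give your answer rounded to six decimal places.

1.520833

Exact integral: ∫_3.5^5.5 f(x) dx ≈ 417.08333333.
M_4 = 415.5625.
Error ≈ 417.08333333 − 415.5625 ≈ 1.520833.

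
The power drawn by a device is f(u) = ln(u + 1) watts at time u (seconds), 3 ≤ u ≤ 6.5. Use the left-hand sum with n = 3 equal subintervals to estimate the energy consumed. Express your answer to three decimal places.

5.687

Δu = (6.5 − 3)/3 = 7/6.
Left endpoints: 3, 25/6, 16/3.
f(3) ≈ 1.386, f(25/6) ≈ 1.642, f(16/3) ≈ 1.846.
Sum = Δu · [f(3) + f(25/6) + f(16/3)].
Sum ≈ 5.687.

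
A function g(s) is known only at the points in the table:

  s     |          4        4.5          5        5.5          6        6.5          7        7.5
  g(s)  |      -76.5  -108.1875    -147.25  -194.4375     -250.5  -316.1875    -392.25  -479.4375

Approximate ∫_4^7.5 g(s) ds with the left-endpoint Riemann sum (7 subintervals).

Δs = 0.5.
Sum = 0.5·[(-76.5) + (-108.1875) + (-147.25) + (-194.4375) + (-250.5) + (-316.1875) + (-392.25)] = -742.65625.

-742.65625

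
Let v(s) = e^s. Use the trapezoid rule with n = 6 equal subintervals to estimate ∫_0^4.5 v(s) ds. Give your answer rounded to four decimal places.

93.1512

Δs = (4.5 − 0)/6 = 0.75.
v(0) ≈ 1.0000, v(0.75) ≈ 2.1170, v(1.5) ≈ 4.4817, v(2.25) ≈ 9.4877, v(3) ≈ 20.0855, v(3.75) ≈ 42.5211, v(4.5) ≈ 90.0171.
T_6 = (Δs/2)·[v(s_0) + 2v(s_1) + ... + 2v(s_{5}) + v(s_6)].
Sum ≈ 93.1512.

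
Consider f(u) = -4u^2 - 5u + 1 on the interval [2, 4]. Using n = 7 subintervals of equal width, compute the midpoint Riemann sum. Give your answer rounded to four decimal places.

-102.6122

Δu = (4 − 2)/7 = 2/7.
Midpoints: 15/7, 17/7, 19/7, 3, 23/7, 25/7, 27/7.
f(15/7) = -1376/49, f(17/7) = -1702/49, f(19/7) = -2060/49, f(3) = -50, f(23/7) = -2872/49, f(25/7) = -3326/49, f(27/7) = -3812/49.
Sum = Δu · [f(15/7) + f(17/7) + f(19/7) + ...].
Sum ≈ -102.6122.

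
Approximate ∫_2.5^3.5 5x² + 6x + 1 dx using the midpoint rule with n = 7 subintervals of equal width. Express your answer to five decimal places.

64.40816

Δx = (3.5 − 2.5)/7 = 1/7.
Midpoints: 18/7, 19/7, 20/7, 3, 22/7, 23/7, 24/7.
f(18/7) = 2425/49, f(19/7) = 2652/49, f(20/7) = 2889/49, f(3) = 64, f(22/7) = 3393/49, f(23/7) = 3660/49, f(24/7) = 3937/49.
Sum = Δx · [f(18/7) + f(19/7) + f(20/7) + ...].
Sum ≈ 64.40816.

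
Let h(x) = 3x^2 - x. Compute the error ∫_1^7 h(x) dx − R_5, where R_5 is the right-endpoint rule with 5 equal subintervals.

-87.12

Exact integral: ∫_1^7 h(x) dx = 318.
R_5 = 405.12.
Error = 318 − 405.12 = -87.12.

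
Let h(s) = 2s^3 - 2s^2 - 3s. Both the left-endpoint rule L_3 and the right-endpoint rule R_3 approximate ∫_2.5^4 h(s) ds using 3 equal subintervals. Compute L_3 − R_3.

L_3 = 44.5.
R_3 = 80.875.
L_3 − R_3 = -36.375.

-36.375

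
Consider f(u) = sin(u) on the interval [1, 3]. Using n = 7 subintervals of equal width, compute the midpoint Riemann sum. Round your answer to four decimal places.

Δu = (3 − 1)/7 = 2/7.
Midpoints: 8/7, 10/7, 12/7, 2, 16/7, 18/7, 20/7.
f(8/7) ≈ 0.9098, f(10/7) ≈ 0.9899, f(12/7) ≈ 0.9897, f(2) ≈ 0.9093, f(16/7) ≈ 0.7551, f(18/7) ≈ 0.5398, f(20/7) ≈ 0.2806.
Sum = Δu · [f(8/7) + f(10/7) + f(12/7) + ...].
Sum ≈ 1.5355.

1.5355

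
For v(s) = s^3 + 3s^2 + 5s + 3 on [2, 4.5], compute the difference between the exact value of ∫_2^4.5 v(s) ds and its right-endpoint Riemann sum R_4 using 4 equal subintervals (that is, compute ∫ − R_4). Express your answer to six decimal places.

-47.192383

Exact integral: ∫_2^4.5 v(s) ds = 229.765625.
R_4 ≈ 276.95800781.
Error ≈ 229.765625 − 276.95800781 ≈ -47.192383.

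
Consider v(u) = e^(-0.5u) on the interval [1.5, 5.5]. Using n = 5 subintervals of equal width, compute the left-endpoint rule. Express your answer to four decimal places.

0.9911

Δu = (5.5 − 1.5)/5 = 0.8.
Left endpoints: 1.5, 2.3, 3.1, 3.9, 4.7.
v(1.5) ≈ 0.4724, v(2.3) ≈ 0.3166, v(3.1) ≈ 0.2122, v(3.9) ≈ 0.1423, v(4.7) ≈ 0.0954.
Sum = Δu · [v(1.5) + v(2.3) + v(3.1) + v(3.9) + v(4.7)].
Sum ≈ 0.9911.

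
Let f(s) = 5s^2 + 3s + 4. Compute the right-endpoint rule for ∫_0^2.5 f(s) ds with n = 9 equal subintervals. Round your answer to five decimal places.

50.95936

Δs = (2.5 − 0)/9 = 5/18.
Right endpoints: 5/18, 5/9, 5/6, 10/9, 25/18, 5/3, 35/18, 20/9, 2.5.
f(5/18) = 1691/324, f(5/9) = 584/81, f(5/6) = 359/36, f(10/9) = 1094/81, f(25/18) = 5771/324, f(5/3) = 206/9, f(35/18) = 9311/324, f(20/9) = 2864/81, f(2.5) = 42.75.
Sum = Δs · [f(5/18) + f(5/9) + f(5/6) + ...].
Sum ≈ 50.95936.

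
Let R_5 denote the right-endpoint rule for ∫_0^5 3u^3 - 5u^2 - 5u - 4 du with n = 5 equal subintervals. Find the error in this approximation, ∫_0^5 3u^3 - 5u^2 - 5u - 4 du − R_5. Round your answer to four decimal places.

-127.0833

Exact integral: ∫_0^5 f(u) du ≈ 177.916667.
R_5 = 305.
Error ≈ 177.916667 − 305 ≈ -127.0833.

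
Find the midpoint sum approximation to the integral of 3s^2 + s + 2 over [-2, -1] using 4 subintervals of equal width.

Δs = (-1 − (-2))/4 = 0.25.
Midpoints: -1.875, -1.625, -1.375, -1.125.
f(-1.875) = 10.671875, f(-1.625) = 8.296875, f(-1.375) = 6.296875, f(-1.125) = 4.671875.
Sum = Δs · [f(-1.875) + f(-1.625) + f(-1.375) + f(-1.125)].
Sum = 7.484375.

7.484375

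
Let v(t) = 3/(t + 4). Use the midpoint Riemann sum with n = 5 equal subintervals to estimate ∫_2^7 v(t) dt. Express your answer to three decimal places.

Δt = (7 − 2)/5 = 1.
Midpoints: 2.5, 3.5, 4.5, 5.5, 6.5.
v(2.5) = 6/13, v(3.5) = 0.4, v(4.5) = 6/17, v(5.5) = 6/19, v(6.5) = 2/7.
Sum = Δt · [v(2.5) + v(3.5) + v(4.5) + v(5.5) + v(6.5)].
Sum ≈ 1.816.

1.816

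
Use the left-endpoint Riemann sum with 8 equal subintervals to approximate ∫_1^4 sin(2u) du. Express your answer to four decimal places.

Δu = (4 − 1)/8 = 0.375.
Left endpoints: 1, 1.375, 1.75, 2.125, 2.5, 2.875, 3.25, 3.625.
f(1) ≈ 0.9093, f(1.375) ≈ 0.3817, f(1.75) ≈ -0.3508, f(2.125) ≈ -0.8950, f(2.5) ≈ -0.9589, f(2.875) ≈ -0.5083, f(3.25) ≈ 0.2151, f(3.625) ≈ 0.8231.
Sum = Δu · [f(1) + f(1.375) + f(1.75) + ...].
Sum ≈ -0.1439.

-0.1439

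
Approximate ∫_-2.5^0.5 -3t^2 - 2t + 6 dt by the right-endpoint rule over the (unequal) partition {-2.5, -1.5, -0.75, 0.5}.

Subinterval widths: 1, 0.75, 1.25.
Right endpoints: -1.5, -0.75, 0.5.
f(-1.5) = 2.25, f(-0.75) = 5.8125, f(0.5) = 4.25.
Sum = Σ Δt_i · f(t_i).
Sum = 11.921875.

11.921875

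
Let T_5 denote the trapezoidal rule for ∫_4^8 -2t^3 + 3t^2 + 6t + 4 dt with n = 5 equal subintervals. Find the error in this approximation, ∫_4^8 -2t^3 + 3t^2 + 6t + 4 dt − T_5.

14.08

Exact integral: ∫_4^8 f(t) dt = -1312.
T_5 = -1326.08.
Error = -1312 − (-1326.08) = 14.08.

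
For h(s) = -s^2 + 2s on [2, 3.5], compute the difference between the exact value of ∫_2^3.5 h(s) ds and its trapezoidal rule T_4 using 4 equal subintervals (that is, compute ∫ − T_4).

0.03515625

Exact integral: ∫_2^3.5 h(s) ds = -3.375.
T_4 = -3.41015625.
Error = -3.375 − (-3.41015625) = 0.03515625.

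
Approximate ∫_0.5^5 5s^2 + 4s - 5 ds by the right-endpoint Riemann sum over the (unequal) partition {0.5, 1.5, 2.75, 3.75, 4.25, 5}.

303.484375

Subinterval widths: 1, 1.25, 1, 0.5, 0.75.
Right endpoints: 1.5, 2.75, 3.75, 4.25, 5.
f(1.5) = 12.25, f(2.75) = 43.8125, f(3.75) = 80.3125, f(4.25) = 102.3125, f(5) = 140.
Sum = Σ Δs_i · f(s_i).
Sum = 303.484375.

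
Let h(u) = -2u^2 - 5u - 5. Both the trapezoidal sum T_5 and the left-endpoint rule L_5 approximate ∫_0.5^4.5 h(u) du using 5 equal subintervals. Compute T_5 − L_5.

T_5 = -131.52.
L_5 = -107.52.
T_5 − L_5 = -24.

-24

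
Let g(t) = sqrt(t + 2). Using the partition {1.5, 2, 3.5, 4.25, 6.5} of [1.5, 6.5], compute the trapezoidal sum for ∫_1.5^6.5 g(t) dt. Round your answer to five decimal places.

Subinterval widths: 0.5, 1.5, 0.75, 2.25.
g(1.5) ≈ 1.87083, g(2) ≈ 2.00000, g(3.5) ≈ 2.34521, g(4.25) ≈ 2.50000, g(6.5) ≈ 2.91548.
On each subinterval the trapezoid contributes (Δt_i/2)·[g(t_{i-1}) + g(t_i)].
Sum ≈ 12.13598.

12.13598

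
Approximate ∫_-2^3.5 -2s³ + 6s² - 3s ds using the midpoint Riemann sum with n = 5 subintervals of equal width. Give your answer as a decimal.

Δs = (3.5 − (-2))/5 = 1.1.
Midpoints: -1.45, -0.35, 0.75, 1.85, 2.95.
f(-1.45) = 23.06225, f(-0.35) = 1.87075, f(0.75) = 0.28125, f(1.85) = 2.32175, f(2.95) = -7.97975.
Sum = Δs · [f(-1.45) + f(-0.35) + f(0.75) + f(1.85) + f(2.95)].
Sum = 21.511875.

21.511875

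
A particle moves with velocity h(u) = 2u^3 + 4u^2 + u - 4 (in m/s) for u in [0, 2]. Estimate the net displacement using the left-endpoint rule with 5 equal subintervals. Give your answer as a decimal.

6.4

Δu = (2 − 0)/5 = 0.4.
Left endpoints: 0, 0.4, 0.8, 1.2, 1.6.
h(0) = -4, h(0.4) = -2.832, h(0.8) = 0.384, h(1.2) = 6.416, h(1.6) = 16.032.
Sum = Δu · [h(0) + h(0.4) + h(0.8) + h(1.2) + h(1.6)].
Sum = 6.4.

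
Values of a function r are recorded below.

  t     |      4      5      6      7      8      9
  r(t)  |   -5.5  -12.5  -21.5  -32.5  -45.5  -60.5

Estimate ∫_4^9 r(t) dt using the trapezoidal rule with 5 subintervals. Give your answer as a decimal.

Δt = 1.
T_5 = (1/2)·[(-5.5) + 2·(-12.5) + 2·(-21.5) + 2·(-32.5) + 2·(-45.5) + (-60.5)] = -145.

-145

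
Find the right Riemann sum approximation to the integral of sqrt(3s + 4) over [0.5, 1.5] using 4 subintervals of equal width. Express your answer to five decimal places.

Δs = (1.5 − 0.5)/4 = 0.25.
Right endpoints: 0.75, 1, 1.25, 1.5.
f(0.75) ≈ 2.50000, f(1) ≈ 2.64575, f(1.25) ≈ 2.78388, f(1.5) ≈ 2.91548.
Sum = Δs · [f(0.75) + f(1) + f(1.25) + f(1.5)].
Sum ≈ 2.71128.

2.71128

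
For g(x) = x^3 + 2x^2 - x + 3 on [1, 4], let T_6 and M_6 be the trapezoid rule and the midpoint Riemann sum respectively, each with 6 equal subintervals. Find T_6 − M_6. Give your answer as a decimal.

1.78125

T_6 = 108.4375.
M_6 = 106.65625.
T_6 − M_6 = 1.78125.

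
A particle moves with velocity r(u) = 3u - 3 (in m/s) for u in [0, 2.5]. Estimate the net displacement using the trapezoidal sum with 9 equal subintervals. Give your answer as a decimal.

Δu = (2.5 − 0)/9 = 5/18.
r(0) = -3, r(5/18) = -13/6, r(5/9) = -4/3, r(5/6) = -0.5, r(10/9) = 1/3, r(25/18) = 7/6, r(5/3) = 2, r(35/18) = 17/6, r(20/9) = 11/3, r(2.5) = 4.5.
T_9 = (Δu/2)·[r(u_0) + 2r(u_1) + ... + 2r(u_{8}) + r(u_9)].
Sum = 1.875.

1.875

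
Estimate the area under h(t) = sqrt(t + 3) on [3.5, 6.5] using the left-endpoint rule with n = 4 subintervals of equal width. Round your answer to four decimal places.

Δt = (6.5 − 3.5)/4 = 0.75.
Left endpoints: 3.5, 4.25, 5, 5.75.
h(3.5) ≈ 2.5495, h(4.25) ≈ 2.6926, h(5) ≈ 2.8284, h(5.75) ≈ 2.9580.
Sum = Δt · [h(3.5) + h(4.25) + h(5) + h(5.75)].
Sum ≈ 8.2714.

8.2714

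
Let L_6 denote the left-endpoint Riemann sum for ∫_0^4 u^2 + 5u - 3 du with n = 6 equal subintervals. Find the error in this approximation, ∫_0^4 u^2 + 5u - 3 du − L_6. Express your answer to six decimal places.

11.703704

Exact integral: ∫_0^4 f(u) du ≈ 49.33333333.
L_6 ≈ 37.62962963.
Error ≈ 49.33333333 − 37.62962963 ≈ 11.703704.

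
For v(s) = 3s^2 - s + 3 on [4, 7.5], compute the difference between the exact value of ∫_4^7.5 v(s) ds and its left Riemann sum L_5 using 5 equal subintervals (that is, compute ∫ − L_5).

40.18

Exact integral: ∫_4^7.5 v(s) ds = 348.25.
L_5 = 308.07.
Error = 348.25 − 308.07 = 40.18.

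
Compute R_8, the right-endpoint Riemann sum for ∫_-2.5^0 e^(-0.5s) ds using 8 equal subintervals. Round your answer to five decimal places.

4.60170

Δs = (0 − (-2.5))/8 = 0.3125.
Right endpoints: -2.1875, -1.875, -1.5625, -1.25, -0.9375, -0.625, -0.3125, 0.
f(-2.1875) ≈ 2.98545, f(-1.875) ≈ 2.55359, f(-1.5625) ≈ 2.18420, f(-1.25) ≈ 1.86825, f(-0.9375) ≈ 1.59800, f(-0.625) ≈ 1.36684, f(-0.3125) ≈ 1.16912, f(0) ≈ 1.00000.
Sum = Δs · [f(-2.1875) + f(-1.875) + f(-1.5625) + ...].
Sum ≈ 4.60170.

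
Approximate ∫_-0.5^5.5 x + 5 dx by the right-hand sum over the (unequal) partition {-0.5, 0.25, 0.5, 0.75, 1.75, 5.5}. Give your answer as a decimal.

52.875

Subinterval widths: 0.75, 0.25, 0.25, 1, 3.75.
Right endpoints: 0.25, 0.5, 0.75, 1.75, 5.5.
f(0.25) = 5.25, f(0.5) = 5.5, f(0.75) = 5.75, f(1.75) = 6.75, f(5.5) = 10.5.
Sum = Σ Δx_i · f(x_i).
Sum = 52.875.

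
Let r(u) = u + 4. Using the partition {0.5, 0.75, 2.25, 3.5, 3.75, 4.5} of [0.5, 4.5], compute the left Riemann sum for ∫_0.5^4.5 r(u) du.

Subinterval widths: 0.25, 1.5, 1.25, 0.25, 0.75.
Left endpoints: 0.5, 0.75, 2.25, 3.5, 3.75.
r(0.5) = 4.5, r(0.75) = 4.75, r(2.25) = 6.25, r(3.5) = 7.5, r(3.75) = 7.75.
Sum = Σ Δu_i · r(u_i).
Sum = 23.75.

23.75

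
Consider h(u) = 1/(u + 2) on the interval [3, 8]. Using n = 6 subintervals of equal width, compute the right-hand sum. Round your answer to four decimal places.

Δu = (8 − 3)/6 = 5/6.
Right endpoints: 23/6, 14/3, 5.5, 19/3, 43/6, 8.
h(23/6) = 6/35, h(14/3) = 0.15, h(5.5) = 2/15, h(19/3) = 0.12, h(43/6) = 6/55, h(8) = 0.1.
Sum = Δu · [h(23/6) + h(14/3) + h(5.5) + ...].
Sum ≈ 0.6532.

0.6532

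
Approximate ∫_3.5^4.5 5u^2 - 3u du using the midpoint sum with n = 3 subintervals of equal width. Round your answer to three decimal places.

68.370

Δu = (4.5 − 3.5)/3 = 1/3.
Midpoints: 11/3, 4, 13/3.
f(11/3) = 506/9, f(4) = 68, f(13/3) = 728/9.
Sum = Δu · [f(11/3) + f(4) + f(13/3)].
Sum ≈ 68.370.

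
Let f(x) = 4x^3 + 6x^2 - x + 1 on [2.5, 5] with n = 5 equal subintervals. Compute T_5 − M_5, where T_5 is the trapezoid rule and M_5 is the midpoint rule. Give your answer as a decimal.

T_5 = 803.125.
M_5 = 795.15625.
T_5 − M_5 = 7.96875.

7.96875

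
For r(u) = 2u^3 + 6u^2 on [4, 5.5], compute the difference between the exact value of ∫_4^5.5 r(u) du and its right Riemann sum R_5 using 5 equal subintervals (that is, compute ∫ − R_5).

-44.31375

Exact integral: ∫_4^5.5 r(u) du = 534.28125.
R_5 = 578.595.
Error = 534.28125 − 578.595 = -44.31375.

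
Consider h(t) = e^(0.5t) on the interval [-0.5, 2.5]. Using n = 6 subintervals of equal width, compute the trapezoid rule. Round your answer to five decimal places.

5.45130

Δt = (2.5 − (-0.5))/6 = 0.5.
h(-0.5) ≈ 0.77880, h(0) ≈ 1.00000, h(0.5) ≈ 1.28403, h(1) ≈ 1.64872, h(1.5) ≈ 2.11700, h(2) ≈ 2.71828, h(2.5) ≈ 3.49034.
T_6 = (Δt/2)·[h(t_0) + 2h(t_1) + ... + 2h(t_{5}) + h(t_6)].
Sum ≈ 5.45130.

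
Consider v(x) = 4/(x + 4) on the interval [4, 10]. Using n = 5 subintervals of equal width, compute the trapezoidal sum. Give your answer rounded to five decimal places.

2.24350

Δx = (10 − 4)/5 = 1.2.
v(4) = 0.5, v(5.2) = 10/23, v(6.4) = 5/13, v(7.6) = 10/29, v(8.8) = 0.3125, v(10) = 2/7.
T_5 = (Δx/2)·[v(x_0) + 2v(x_1) + ... + 2v(x_{4}) + v(x_5)].
Sum ≈ 2.24350.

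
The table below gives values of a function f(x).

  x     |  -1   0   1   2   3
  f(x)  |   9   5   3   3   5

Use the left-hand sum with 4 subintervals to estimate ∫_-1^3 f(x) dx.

Δx = 1.
Sum = 1·[9 + 5 + 3 + 3] = 20.

20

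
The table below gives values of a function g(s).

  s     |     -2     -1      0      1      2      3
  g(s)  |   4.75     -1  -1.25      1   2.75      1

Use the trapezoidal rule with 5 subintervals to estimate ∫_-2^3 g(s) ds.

4.375

Δs = 1.
T_5 = (1/2)·[4.75 + 2·(-1) + 2·(-1.25) + 2·1 + 2·2.75 + 1] = 4.375.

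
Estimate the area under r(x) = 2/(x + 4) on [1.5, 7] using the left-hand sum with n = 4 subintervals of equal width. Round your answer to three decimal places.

Δx = (7 − 1.5)/4 = 1.375.
Left endpoints: 1.5, 2.875, 4.25, 5.625.
r(1.5) = 4/11, r(2.875) = 16/55, r(4.25) = 8/33, r(5.625) = 16/77.
Sum = Δx · [r(1.5) + r(2.875) + r(4.25) + r(5.625)].
Sum ≈ 1.519.

1.519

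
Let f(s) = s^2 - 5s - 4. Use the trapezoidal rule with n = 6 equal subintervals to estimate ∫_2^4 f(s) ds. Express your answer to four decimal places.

-19.2963

Δs = (4 − 2)/6 = 1/3.
f(2) = -10, f(7/3) = -92/9, f(8/3) = -92/9, f(3) = -10, f(10/3) = -86/9, f(11/3) = -80/9, f(4) = -8.
T_6 = (Δs/2)·[f(s_0) + 2f(s_1) + ... + 2f(s_{5}) + f(s_6)].
Sum ≈ -19.2963.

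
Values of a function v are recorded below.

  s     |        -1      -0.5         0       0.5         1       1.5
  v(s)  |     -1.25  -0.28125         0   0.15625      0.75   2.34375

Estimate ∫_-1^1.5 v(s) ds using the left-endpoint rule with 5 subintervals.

-0.3125

Δs = 0.5.
Sum = 0.5·[(-1.25) + (-0.28125) + 0 + 0.15625 + 0.75] = -0.3125.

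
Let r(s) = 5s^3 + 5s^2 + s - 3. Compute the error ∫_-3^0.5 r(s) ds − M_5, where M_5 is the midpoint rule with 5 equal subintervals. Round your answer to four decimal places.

Exact integral: ∫_-3^0.5 r(s) ds ≈ -70.838542.
M_5 = -68.8734375.
Error ≈ -70.838542 − (-68.8734375) ≈ -1.9651.

-1.9651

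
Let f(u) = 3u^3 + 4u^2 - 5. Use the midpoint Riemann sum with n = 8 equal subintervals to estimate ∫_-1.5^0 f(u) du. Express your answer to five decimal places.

Δu = (0 − (-1.5))/8 = 0.1875.
Midpoints: -1.40625, -1.21875, -1.03125, -0.84375, -0.65625, -0.46875, -0.28125, -0.09375.
f(-1.40625) = -178015/32768, f(-1.21875) = -147109/32768, f(-1.03125) = -132259/32768, f(-0.84375) = -129577/32768, f(-0.65625) = -135175/32768, f(-0.46875) = -145165/32768, f(-0.28125) = -155659/32768, f(-0.09375) = -162769/32768.
Sum = Δu · [f(-1.40625) + f(-1.21875) + f(-1.03125) + ...].
Sum ≈ -6.78479.

-6.78479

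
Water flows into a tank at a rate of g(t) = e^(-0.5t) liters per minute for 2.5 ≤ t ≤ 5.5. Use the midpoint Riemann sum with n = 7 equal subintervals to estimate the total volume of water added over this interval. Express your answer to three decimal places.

Δt = (5.5 − 2.5)/7 = 3/7.
Midpoints: 19/7, 22/7, 25/7, 4, 31/7, 34/7, 37/7.
g(19/7) ≈ 0.257, g(22/7) ≈ 0.208, g(25/7) ≈ 0.168, g(4) ≈ 0.135, g(31/7) ≈ 0.109, g(34/7) ≈ 0.088, g(37/7) ≈ 0.071.
Sum = Δt · [g(19/7) + g(22/7) + g(25/7) + ...].
Sum ≈ 0.444.

0.444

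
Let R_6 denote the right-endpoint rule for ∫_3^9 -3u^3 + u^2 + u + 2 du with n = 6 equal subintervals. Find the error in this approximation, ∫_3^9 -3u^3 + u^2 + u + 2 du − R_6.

1067

Exact integral: ∫_3^9 f(u) du = -4578.
R_6 = -5645.
Error = -4578 − (-5645) = 1067.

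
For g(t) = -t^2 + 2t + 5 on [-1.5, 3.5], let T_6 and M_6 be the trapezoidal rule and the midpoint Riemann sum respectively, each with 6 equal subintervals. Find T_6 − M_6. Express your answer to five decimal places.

T_6 ≈ 19.0046296.
M_6 ≈ 19.8726852.
T_6 − M_6 ≈ -0.86806.

-0.86806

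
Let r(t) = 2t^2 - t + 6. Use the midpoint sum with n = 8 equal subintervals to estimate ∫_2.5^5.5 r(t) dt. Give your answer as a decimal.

Δt = (5.5 − 2.5)/8 = 0.375.
Midpoints: 2.6875, 3.0625, 3.4375, 3.8125, 4.1875, 4.5625, 4.9375, 5.3125.
r(2.6875) = 17.7578125, r(3.0625) = 21.6953125, r(3.4375) = 26.1953125, r(3.8125) = 31.2578125, r(4.1875) = 36.8828125, r(4.5625) = 43.0703125, r(4.9375) = 49.8203125, r(5.3125) = 57.1328125.
Sum = Δt · [r(2.6875) + r(3.0625) + r(3.4375) + ...].
Sum = 106.4296875.

106.4296875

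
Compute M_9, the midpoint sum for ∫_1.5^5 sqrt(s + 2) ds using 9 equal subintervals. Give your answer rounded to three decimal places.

Δs = (5 − 1.5)/9 = 7/18.
Midpoints: 61/36, 25/12, 89/36, 103/36, 3.25, 131/36, 145/36, 53/12, 173/36.
f(61/36) ≈ 1.922, f(25/12) ≈ 2.021, f(89/36) ≈ 2.115, f(103/36) ≈ 2.205, f(3.25) ≈ 2.291, f(131/36) ≈ 2.375, f(145/36) ≈ 2.455, f(53/12) ≈ 2.533, f(173/36) ≈ 2.609.
Sum = Δs · [f(61/36) + f(25/12) + f(89/36) + ...].
Sum ≈ 7.982.

7.982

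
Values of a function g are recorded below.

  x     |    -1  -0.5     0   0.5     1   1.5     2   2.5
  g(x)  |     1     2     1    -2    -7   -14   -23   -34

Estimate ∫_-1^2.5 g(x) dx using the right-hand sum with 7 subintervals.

Δx = 0.5.
Sum = 0.5·[2 + 1 + (-2) + (-7) + (-14) + (-23) + (-34)] = -38.5.

-38.5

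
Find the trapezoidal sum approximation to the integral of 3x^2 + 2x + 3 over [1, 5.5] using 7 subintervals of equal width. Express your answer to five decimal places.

209.05485

Δx = (5.5 − 1)/7 = 9/14.
f(1) = 8, f(23/14) = 2819/196, f(16/7) = 1139/49, f(41/14) = 6779/196, f(25/7) = 2372/49, f(59/14) = 12683/196, f(34/7) = 4091/49, f(5.5) = 104.75.
T_7 = (Δx/2)·[f(x_0) + 2f(x_1) + ... + 2f(x_{6}) + f(x_7)].
Sum ≈ 209.05485.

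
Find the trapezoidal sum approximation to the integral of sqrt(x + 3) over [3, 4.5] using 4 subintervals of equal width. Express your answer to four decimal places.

3.8949

Δx = (4.5 − 3)/4 = 0.375.
f(3) ≈ 2.4495, f(3.375) ≈ 2.5249, f(3.75) ≈ 2.5981, f(4.125) ≈ 2.6693, f(4.5) ≈ 2.7386.
T_4 = (Δx/2)·[f(x_0) + 2f(x_1) + 2f(x_2) + 2f(x_3) + f(x_4)].
Sum ≈ 3.8949.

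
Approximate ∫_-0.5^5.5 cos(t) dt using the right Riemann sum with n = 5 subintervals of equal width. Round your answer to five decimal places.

-0.29965

Δt = (5.5 − (-0.5))/5 = 1.2.
Right endpoints: 0.7, 1.9, 3.1, 4.3, 5.5.
f(0.7) ≈ 0.76484, f(1.9) ≈ -0.32329, f(3.1) ≈ -0.99914, f(4.3) ≈ -0.40080, f(5.5) ≈ 0.70867.
Sum = Δt · [f(0.7) + f(1.9) + f(3.1) + f(4.3) + f(5.5)].
Sum ≈ -0.29965.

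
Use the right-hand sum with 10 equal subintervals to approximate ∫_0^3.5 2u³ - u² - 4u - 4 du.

33.3309375

Δu = (3.5 − 0)/10 = 0.35.
Right endpoints: 0.35, 0.7, 1.05, 1.4, 1.75, 2.1, 2.45, 2.8, 3.15, 3.5.
f(0.35) = -5.43675, f(0.7) = -6.604, f(1.05) = -6.98725, f(1.4) = -6.072, f(1.75) = -3.34375, f(2.1) = 1.712, f(2.45) = 9.60975, f(2.8) = 20.864, f(3.15) = 35.98925, f(3.5) = 55.5.
Sum = Δu · [f(0.35) + f(0.7) + f(1.05) + ...].
Sum = 33.3309375.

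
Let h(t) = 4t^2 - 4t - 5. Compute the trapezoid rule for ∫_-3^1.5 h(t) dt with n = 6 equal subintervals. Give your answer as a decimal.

33.1875

Δt = (1.5 − (-3))/6 = 0.75.
h(-3) = 43, h(-2.25) = 24.25, h(-1.5) = 10, h(-0.75) = 0.25, h(0) = -5, h(0.75) = -5.75, h(1.5) = -2.
T_6 = (Δt/2)·[h(t_0) + 2h(t_1) + ... + 2h(t_{5}) + h(t_6)].
Sum = 33.1875.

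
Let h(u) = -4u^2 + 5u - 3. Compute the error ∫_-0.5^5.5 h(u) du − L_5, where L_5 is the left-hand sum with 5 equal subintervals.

Exact integral: ∫_-0.5^5.5 h(u) du = -165.
L_5 = -116.76.
Error = -165 − (-116.76) = -48.24.

-48.24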